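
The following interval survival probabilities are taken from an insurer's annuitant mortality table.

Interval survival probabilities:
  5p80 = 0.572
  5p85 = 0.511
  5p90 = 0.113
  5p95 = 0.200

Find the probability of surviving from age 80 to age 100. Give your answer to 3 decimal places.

0.007

20p80 = 0.572 × 0.511 × 0.113 × 0.200.
= 0.006606.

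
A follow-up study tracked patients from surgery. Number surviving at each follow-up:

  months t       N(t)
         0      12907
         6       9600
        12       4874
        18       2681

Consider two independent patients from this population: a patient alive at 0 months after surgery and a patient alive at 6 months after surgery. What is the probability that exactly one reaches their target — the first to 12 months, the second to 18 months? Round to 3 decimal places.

0.446

p₁ = N(12)/N(0) = 4874/12907 = 0.377625; p₂ = N(18)/N(6) = 2681/9600 = 0.279271.
P(exactly one) = p₁(1−p₂) + (1−p₁)p₂ = 0.272165 + 0.173811 = 0.445977.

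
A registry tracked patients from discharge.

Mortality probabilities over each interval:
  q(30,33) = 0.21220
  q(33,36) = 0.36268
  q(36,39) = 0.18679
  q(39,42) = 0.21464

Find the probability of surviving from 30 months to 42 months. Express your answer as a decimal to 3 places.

Chaining the interval survival probabilities: (1 − 0.21220) × (1 − 0.36268) × (1 − 0.18679) × (1 − 0.21464).
= 0.78780 × 0.63732 × 0.81321 × 0.78536 = 0.320660.

0.321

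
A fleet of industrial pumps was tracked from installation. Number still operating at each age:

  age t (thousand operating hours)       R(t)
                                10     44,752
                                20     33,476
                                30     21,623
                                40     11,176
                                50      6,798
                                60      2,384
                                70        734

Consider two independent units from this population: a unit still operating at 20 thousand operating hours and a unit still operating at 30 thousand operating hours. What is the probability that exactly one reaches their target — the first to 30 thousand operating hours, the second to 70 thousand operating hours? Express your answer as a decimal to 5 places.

0.63602

p₁ = R(30)/R(20) = 21,623/33,476 = 0.645925; p₂ = R(70)/R(30) = 734/21,623 = 0.033945.
P(exactly one) = p₁(1−p₂) + (1−p₁)p₂ = 0.623999 + 0.012019 = 0.636018.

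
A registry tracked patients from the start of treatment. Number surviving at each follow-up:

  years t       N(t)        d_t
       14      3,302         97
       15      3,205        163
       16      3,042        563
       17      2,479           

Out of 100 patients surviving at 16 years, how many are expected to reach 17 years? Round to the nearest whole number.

81

The relevant probability is 2,479/3,042 = 0.814924.
Expected number = 100 × 0.814924 = 81.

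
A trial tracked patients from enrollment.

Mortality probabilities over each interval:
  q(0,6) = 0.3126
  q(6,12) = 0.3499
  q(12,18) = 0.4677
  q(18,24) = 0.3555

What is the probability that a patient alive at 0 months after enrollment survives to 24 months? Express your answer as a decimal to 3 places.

P(survive 0→24) = (1 − 0.3126) × (1 − 0.3499) × (1 − 0.4677) × (1 − 0.3555).
= 0.6874 × 0.6501 × 0.5323 × 0.6445 = 0.153310.

0.153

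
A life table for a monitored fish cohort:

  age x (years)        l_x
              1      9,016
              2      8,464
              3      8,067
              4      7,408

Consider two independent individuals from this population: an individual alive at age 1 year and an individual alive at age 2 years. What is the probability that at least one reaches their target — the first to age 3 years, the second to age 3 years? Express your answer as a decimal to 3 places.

0.995

p₁ = l_3/l_1 = 8,067/9,016 = 0.894743; p₂ = l_3/l_2 = 8,067/8,464 = 0.953095.
P(at least one) = 1 − (1−p₁)(1−p₂) = 1 − 0.105257 × 0.046905 = 0.995063.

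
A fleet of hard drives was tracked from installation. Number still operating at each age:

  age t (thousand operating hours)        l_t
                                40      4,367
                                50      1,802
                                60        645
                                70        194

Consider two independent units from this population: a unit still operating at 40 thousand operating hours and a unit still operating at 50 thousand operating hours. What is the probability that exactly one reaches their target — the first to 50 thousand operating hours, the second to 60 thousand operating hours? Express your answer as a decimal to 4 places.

p₁ = l_50/l_40 = 1,802/4,367 = 0.412640; p₂ = l_60/l_50 = 645/1,802 = 0.357936.
P(exactly one) = p₁(1−p₂) + (1−p₁)p₂ = 0.264941 + 0.210237 = 0.475179.

0.4752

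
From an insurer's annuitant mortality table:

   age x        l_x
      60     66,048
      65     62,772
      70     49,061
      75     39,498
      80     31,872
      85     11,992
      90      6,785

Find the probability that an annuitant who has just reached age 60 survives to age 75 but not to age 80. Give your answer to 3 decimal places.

We want 15|5q60 = (l_75 − l_80)/l_60.
This is the probability of reaching 75 but not 80, conditional on being alive at 60: (l_75 − l_80) / l_60.
= (39,498 − 31,872) / 66,048 = 7,626 / 66,048 = 0.115461.

0.115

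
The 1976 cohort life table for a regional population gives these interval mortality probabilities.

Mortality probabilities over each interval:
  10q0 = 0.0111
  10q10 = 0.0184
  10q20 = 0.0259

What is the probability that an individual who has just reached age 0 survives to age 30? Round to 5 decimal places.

0.94556

Survival from 0 to 30 is the product of surviving each interval: (1 − 0.0111) × (1 − 0.0184) × (1 − 0.0259).
= 0.9889 × 0.9816 × 0.9741 = 0.945563.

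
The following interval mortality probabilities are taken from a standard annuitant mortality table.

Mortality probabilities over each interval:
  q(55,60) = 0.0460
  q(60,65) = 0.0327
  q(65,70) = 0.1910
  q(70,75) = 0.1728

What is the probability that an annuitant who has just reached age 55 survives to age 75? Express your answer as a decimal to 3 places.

Chaining the interval survival probabilities: (1 − 0.0460) × (1 − 0.0327) × (1 − 0.1910) × (1 − 0.1728).
= 0.9540 × 0.9673 × 0.8090 × 0.8272 = 0.617545.

0.618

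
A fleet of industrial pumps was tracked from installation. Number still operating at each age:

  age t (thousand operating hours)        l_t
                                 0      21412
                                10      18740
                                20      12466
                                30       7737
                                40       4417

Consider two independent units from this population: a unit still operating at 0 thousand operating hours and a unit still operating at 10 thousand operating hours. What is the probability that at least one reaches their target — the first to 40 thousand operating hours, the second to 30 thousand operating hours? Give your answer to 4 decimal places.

0.5340

p₁ = l_40/l_0 = 4417/21412 = 0.206286; p₂ = l_30/l_10 = 7737/18740 = 0.412860.
P(at least one) = 1 − (1−p₁)(1−p₂) = 1 − 0.793714 × 0.587140 = 0.533979.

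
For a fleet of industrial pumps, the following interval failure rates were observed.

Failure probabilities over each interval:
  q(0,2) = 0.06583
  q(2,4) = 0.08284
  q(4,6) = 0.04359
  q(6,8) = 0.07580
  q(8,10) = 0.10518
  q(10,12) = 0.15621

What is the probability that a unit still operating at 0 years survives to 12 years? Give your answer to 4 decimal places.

0.5718

Survival from 0 to 12 is the product of surviving each interval: (1 − 0.06583) × (1 − 0.08284) × (1 − 0.04359) × (1 − 0.07580) × (1 − 0.10518) × (1 − 0.15621).
= 0.93417 × 0.91716 × 0.95641 × 0.92420 × 0.89482 × 0.84379 = 0.571809.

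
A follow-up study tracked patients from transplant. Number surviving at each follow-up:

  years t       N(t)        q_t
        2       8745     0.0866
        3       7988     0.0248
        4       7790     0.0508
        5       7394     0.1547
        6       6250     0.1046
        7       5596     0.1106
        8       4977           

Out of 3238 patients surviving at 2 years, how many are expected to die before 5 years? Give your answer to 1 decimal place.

500.2

The relevant probability is 1 − 7394/8745 = 0.154488.
Expected number = 3238 × 0.154488 = 500.2.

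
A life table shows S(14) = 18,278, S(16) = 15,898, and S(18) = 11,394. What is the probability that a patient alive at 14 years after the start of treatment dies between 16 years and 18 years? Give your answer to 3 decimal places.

This is the probability of reaching 16 but not 18, conditional on being alive at 14: (S(16) − S(18)) / S(14).
= (15,898 − 11,394) / 18,278 = 4,504 / 18,278 = 0.246416.

0.246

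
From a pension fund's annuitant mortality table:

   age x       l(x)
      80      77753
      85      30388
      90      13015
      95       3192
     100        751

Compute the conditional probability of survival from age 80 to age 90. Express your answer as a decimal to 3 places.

0.167

The conditional survival probability is l(90)/l(80) = 13015/77753 = 0.167389.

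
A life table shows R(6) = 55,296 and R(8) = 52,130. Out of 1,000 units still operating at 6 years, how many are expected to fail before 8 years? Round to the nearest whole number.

The relevant probability is 1 − 52,130/55,296 = 0.057255.
Expected number = 1,000 × 0.057255 = 57.

57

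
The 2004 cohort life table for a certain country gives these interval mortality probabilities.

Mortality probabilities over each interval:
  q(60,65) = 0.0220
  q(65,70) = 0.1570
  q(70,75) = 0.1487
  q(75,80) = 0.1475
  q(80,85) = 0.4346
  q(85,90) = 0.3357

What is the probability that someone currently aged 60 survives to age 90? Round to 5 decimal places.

0.22473

Chaining the interval survival probabilities: (1 − 0.0220) × (1 − 0.1570) × (1 − 0.1487) × (1 − 0.1475) × (1 − 0.4346) × (1 − 0.3357).
= 0.9780 × 0.8430 × 0.8513 × 0.8525 × 0.5654 × 0.6643 = 0.224731.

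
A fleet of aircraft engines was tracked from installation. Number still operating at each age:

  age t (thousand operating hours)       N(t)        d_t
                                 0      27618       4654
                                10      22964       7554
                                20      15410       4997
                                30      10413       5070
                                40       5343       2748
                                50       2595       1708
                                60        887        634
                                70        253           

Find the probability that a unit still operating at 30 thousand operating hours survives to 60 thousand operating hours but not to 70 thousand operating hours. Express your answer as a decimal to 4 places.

This is the probability of reaching 60 but not 70, conditional on being operational at 30: (N(60) − N(70)) / N(30).
= (887 − 253) / 10413 = 634 / 10413 = 0.060885.

0.0609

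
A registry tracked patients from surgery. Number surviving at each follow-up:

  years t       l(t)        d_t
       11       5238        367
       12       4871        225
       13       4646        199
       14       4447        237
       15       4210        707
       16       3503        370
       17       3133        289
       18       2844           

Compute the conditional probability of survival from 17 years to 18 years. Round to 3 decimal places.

The conditional survival probability is l(18)/l(17) = 2844/3133 = 0.907756.

0.908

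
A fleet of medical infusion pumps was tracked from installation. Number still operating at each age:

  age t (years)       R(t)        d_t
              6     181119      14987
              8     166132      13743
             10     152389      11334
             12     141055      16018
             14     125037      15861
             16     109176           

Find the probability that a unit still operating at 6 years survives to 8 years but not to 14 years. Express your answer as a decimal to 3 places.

This is the probability of reaching 8 but not 14, conditional on being operational at 6: (R(8) − R(14)) / R(6).
= (166132 − 125037) / 181119 = 41095 / 181119 = 0.226895.

0.227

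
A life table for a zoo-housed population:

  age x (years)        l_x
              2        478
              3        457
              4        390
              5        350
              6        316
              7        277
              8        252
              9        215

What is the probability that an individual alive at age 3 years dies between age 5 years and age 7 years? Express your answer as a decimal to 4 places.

This is the probability of reaching 5 but not 7, conditional on being alive at 3: (l_5 − l_7) / l_3.
= (350 − 277) / 457 = 73 / 457 = 0.159737.

0.1597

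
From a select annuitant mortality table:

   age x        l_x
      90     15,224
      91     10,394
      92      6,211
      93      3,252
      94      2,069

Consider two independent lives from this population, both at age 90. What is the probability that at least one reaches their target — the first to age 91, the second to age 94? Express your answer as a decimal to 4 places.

0.7259

p₁ = l_91/l_90 = 10,394/15,224 = 0.682738; p₂ = l_94/l_90 = 2,069/15,224 = 0.135904.
P(at least one) = 1 − (1−p₁)(1−p₂) = 1 − 0.317262 × 0.864096 = 0.725855.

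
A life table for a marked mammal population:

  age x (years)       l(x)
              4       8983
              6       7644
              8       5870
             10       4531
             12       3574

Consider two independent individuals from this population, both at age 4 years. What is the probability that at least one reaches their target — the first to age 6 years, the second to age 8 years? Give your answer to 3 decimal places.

p₁ = l(6)/l(4) = 7644/8983 = 0.850941; p₂ = l(8)/l(4) = 5870/8983 = 0.653457.
P(at least one) = 1 − (1−p₁)(1−p₂) = 1 − 0.149059 × 0.346543 = 0.948345.

0.948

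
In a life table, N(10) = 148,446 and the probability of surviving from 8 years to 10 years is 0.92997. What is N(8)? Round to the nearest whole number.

159625

N(8) = N(10) / p = 148,446 / 0.92997 = 159625.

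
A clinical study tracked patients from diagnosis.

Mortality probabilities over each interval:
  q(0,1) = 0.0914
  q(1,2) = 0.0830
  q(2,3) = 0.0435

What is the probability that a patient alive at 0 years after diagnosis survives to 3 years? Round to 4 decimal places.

Survival from 0 to 3 is the product of surviving each interval: (1 − 0.0914) × (1 − 0.0830) × (1 − 0.0435).
= 0.9086 × 0.9170 × 0.9565 = 0.796943.

0.7969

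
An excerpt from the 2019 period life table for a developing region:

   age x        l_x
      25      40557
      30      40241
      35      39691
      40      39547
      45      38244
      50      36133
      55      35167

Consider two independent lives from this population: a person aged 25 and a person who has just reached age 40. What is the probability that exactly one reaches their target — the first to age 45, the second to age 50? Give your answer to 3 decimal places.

0.134

p₁ = l_45/l_25 = 38244/40557 = 0.942969; p₂ = l_50/l_40 = 36133/39547 = 0.913672.
P(exactly one) = p₁(1−p₂) + (1−p₁)p₂ = 0.081405 + 0.052108 = 0.133512.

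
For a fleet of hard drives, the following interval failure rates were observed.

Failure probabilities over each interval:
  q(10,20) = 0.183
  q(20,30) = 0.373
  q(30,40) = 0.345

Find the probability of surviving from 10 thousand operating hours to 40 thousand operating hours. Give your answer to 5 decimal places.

0.33553

The overall survival probability is (1 − 0.183) × (1 − 0.373) × (1 − 0.345).
= 0.817 × 0.627 × 0.655 = 0.335530.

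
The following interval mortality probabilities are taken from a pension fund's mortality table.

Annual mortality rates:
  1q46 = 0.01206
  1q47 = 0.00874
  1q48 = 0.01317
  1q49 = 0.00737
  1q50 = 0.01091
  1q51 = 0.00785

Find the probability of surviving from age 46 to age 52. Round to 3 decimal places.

Chaining the interval survival probabilities: (1 − 0.01206) × (1 − 0.00874) × (1 − 0.01317) × (1 − 0.00737) × (1 − 0.01091) × (1 − 0.00785).
= 0.98794 × 0.99126 × 0.98683 × 0.99263 × 0.98909 × 0.99215 = 0.941371.

0.941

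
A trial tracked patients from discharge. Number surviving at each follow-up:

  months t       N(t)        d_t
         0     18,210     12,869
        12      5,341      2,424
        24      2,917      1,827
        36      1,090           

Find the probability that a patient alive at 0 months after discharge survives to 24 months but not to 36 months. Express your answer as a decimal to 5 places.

This is the probability of reaching 24 but not 36, conditional on being alive at 0: (N(24) − N(36)) / N(0).
= (2,917 − 1,090) / 18,210 = 1,827 / 18,210 = 0.100329.

0.10033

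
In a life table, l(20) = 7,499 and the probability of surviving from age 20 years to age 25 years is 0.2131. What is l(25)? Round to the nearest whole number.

l(25) = l(20) × p = 7,499 × 0.2131 = 1598.

1598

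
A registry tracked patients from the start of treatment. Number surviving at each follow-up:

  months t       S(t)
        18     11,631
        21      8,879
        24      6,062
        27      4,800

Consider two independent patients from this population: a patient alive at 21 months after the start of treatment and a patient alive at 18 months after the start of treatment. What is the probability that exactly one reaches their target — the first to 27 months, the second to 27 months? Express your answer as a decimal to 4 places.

p₁ = S(27)/S(21) = 4,800/8,879 = 0.540601; p₂ = S(27)/S(18) = 4,800/11,631 = 0.412690.
P(exactly one) = p₁(1−p₂) + (1−p₁)p₂ = 0.317500 + 0.189589 = 0.507090.

0.5071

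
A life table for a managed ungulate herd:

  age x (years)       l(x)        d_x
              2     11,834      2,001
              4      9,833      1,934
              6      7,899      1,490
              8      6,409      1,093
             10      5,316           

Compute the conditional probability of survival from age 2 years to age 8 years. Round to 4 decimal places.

The conditional survival probability is l(8)/l(2) = 6,409/11,834 = 0.541575.

0.5416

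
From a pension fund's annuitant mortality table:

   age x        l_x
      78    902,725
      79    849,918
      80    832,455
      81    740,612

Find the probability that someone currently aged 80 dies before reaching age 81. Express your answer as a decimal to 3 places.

0.110

P(die before 81 | alive at 80) = 1 − l_81/l_80 = 1 − 740,612/832,455 = (91,843)/832,455 = 0.110328.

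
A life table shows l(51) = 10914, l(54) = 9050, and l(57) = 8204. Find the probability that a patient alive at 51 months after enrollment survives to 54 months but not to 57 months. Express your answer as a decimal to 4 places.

This is the probability of reaching 54 but not 57, conditional on being alive at 51: (l(54) − l(57)) / l(51).
= (9050 − 8204) / 10914 = 846 / 10914 = 0.077515.

0.0775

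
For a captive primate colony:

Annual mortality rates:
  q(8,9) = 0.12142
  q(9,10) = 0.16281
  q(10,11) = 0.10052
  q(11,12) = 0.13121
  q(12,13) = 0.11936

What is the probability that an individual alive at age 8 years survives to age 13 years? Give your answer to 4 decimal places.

0.5062

Chaining the interval survival probabilities: (1 − 0.12142) × (1 − 0.16281) × (1 − 0.10052) × (1 − 0.13121) × (1 − 0.11936).
= 0.87858 × 0.83719 × 0.89948 × 0.86879 × 0.88064 = 0.506186.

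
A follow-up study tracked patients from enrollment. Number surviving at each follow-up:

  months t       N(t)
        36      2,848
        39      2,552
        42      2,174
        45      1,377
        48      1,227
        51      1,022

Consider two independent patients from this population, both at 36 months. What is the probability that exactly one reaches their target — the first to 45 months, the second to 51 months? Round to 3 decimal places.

p₁ = N(45)/N(36) = 1,377/2,848 = 0.483497; p₂ = N(51)/N(36) = 1,022/2,848 = 0.358848.
P(exactly one) = p₁(1−p₂) + (1−p₁)p₂ = 0.309995 + 0.185346 = 0.495341.

0.495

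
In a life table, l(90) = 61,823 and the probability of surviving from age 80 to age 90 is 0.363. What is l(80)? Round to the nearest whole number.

l(80) = l(90) / p = 61,823 / 0.363 = 170311.

170311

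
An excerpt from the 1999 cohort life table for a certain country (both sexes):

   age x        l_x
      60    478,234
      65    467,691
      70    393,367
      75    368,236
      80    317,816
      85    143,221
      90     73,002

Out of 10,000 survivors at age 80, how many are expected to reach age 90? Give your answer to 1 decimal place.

The relevant probability is 73,002/317,816 = 0.229699.
Expected number = 10,000 × 0.229699 = 2297.0.

2297.0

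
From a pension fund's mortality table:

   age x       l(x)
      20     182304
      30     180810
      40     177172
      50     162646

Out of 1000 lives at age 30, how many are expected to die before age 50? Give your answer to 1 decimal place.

The relevant probability is 1 − 162646/180810 = 0.100459.
Expected number = 1000 × 0.100459 = 100.5.

100.5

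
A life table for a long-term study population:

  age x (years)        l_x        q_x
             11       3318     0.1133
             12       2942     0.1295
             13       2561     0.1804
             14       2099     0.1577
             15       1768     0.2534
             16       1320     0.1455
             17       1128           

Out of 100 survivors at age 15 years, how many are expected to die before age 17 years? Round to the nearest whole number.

36

The relevant probability is 1 − 1128/1768 = 0.361991.
Expected number = 100 × 0.361991 = 36.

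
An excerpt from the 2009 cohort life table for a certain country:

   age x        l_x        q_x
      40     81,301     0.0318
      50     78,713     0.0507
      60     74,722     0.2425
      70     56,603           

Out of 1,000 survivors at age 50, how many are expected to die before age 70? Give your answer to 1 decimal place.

The relevant probability is 1 − 56,603/78,713 = 0.280894.
Expected number = 1,000 × 0.280894 = 280.9.

280.9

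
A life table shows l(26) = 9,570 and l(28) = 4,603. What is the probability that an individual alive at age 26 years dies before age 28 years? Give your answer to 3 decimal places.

0.519

P(die before 28 | alive at 26) = 1 − l(28)/l(26) = 1 − 4,603/9,570 = (4,967)/9,570 = 0.519018.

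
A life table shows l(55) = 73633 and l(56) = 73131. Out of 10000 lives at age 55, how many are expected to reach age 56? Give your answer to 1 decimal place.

9931.8

The relevant probability is 73131/73633 = 0.993182.
Expected number = 10000 × 0.993182 = 9931.8.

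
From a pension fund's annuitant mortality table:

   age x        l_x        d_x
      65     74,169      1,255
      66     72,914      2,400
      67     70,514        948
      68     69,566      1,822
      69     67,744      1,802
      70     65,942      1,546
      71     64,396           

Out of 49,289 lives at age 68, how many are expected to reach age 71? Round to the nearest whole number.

The relevant probability is 64,396/69,566 = 0.925682.
Expected number = 49,289 × 0.925682 = 45626.

45626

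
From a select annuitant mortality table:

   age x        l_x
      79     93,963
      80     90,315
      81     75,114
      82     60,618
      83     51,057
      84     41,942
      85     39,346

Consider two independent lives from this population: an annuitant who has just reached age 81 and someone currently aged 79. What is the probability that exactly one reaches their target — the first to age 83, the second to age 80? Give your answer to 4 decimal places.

0.3342

p₁ = l_83/l_81 = 51,057/75,114 = 0.679727; p₂ = l_80/l_79 = 90,315/93,963 = 0.961176.
P(exactly one) = p₁(1−p₂) + (1−p₁)p₂ = 0.026390 + 0.307839 = 0.334228.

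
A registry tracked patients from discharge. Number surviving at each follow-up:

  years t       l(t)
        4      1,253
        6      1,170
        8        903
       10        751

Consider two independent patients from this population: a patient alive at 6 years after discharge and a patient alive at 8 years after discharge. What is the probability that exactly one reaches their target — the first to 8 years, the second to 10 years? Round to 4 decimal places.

p₁ = l(8)/l(6) = 903/1,170 = 0.771795; p₂ = l(10)/l(8) = 751/903 = 0.831672.
P(exactly one) = p₁(1−p₂) + (1−p₁)p₂ = 0.129915 + 0.189792 = 0.319706.

0.3197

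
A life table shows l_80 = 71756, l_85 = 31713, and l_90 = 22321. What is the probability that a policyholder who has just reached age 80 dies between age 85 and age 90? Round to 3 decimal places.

0.131

We want 5|5q80 = (l_85 − l_90)/l_80.
This is the probability of reaching 85 but not 90, conditional on being alive at 80: (l_85 − l_90) / l_80.
= (31713 − 22321) / 71756 = 9392 / 71756 = 0.130888.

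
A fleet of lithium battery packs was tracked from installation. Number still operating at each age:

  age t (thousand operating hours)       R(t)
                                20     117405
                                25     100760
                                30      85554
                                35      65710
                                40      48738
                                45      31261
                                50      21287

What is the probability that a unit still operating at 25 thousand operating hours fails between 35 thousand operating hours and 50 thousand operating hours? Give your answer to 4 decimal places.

0.4409

This is the probability of reaching 35 but not 50, conditional on being operational at 25: (R(35) − R(50)) / R(25).
= (65710 − 21287) / 100760 = 44423 / 100760 = 0.440879.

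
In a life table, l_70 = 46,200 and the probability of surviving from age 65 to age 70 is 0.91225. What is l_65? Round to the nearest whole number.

l_65 = l_70 / p = 46,200 / 0.91225 = 50644.

50644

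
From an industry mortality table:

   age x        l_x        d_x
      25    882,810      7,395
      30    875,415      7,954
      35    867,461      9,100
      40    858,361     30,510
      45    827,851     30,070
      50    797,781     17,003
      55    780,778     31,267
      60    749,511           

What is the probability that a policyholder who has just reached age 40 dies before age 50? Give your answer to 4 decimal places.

P(die before 50 | alive at 40) = 1 − l_50/l_40 = 1 − 797,781/858,361 = (60,580)/858,361 = 0.070576.

0.0706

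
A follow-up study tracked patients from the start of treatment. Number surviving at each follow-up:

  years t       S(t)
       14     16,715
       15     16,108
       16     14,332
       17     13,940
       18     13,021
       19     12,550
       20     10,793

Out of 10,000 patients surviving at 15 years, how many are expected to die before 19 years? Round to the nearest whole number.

2209

The relevant probability is 1 − 12,550/16,108 = 0.220884.
Expected number = 10,000 × 0.220884 = 2209.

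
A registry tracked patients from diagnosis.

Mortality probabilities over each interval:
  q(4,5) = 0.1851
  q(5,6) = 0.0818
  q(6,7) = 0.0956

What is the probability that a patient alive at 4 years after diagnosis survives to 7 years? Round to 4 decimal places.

Survival from 4 to 7 is the product of surviving each interval: (1 − 0.1851) × (1 − 0.0818) × (1 − 0.0956).
= 0.8149 × 0.9182 × 0.9044 = 0.676709.

0.6767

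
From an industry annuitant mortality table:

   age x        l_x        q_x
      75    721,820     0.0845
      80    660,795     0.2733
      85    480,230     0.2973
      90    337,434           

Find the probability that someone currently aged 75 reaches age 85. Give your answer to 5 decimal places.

0.66530

We want 10p75 = l_85/l_75.
The conditional survival probability is l_85/l_75 = 480,230/721,820 = 0.665304.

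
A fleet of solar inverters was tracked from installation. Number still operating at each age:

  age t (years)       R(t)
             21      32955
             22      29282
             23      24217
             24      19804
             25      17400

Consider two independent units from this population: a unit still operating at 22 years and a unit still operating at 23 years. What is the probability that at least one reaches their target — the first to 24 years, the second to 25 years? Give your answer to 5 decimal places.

p₁ = R(24)/R(22) = 19804/29282 = 0.676320; p₂ = R(25)/R(23) = 17400/24217 = 0.718504.
P(at least one) = 1 − (1−p₁)(1−p₂) = 1 − 0.323680 × 0.281496 = 0.908885.

0.90889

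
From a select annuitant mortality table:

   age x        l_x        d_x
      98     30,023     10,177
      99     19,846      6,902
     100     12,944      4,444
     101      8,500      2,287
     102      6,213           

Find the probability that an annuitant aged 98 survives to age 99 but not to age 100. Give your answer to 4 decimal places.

We want 1|1q98 = (l_99 − l_100)/l_98.
This is the probability of reaching 99 but not 100, conditional on being alive at 98: (l_99 − l_100) / l_98.
= (19,846 − 12,944) / 30,023 = 6,902 / 30,023 = 0.229890.

0.2299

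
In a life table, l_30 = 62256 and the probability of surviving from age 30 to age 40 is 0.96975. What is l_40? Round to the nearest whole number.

60373

l_40 = l_30 × p = 62256 × 0.96975 = 60373.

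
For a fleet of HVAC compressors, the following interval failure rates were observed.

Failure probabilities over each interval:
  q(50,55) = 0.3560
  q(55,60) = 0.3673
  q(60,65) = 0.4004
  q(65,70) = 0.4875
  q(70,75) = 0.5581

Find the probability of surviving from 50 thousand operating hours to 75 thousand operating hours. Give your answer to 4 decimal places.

0.0553

Survival from 50 to 75 is the product of surviving each interval: (1 − 0.3560) × (1 − 0.3673) × (1 − 0.4004) × (1 − 0.4875) × (1 − 0.5581).
= 0.6440 × 0.6327 × 0.5996 × 0.5125 × 0.4419 = 0.055330.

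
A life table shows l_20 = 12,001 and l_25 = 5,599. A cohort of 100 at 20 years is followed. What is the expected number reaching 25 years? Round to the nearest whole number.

The relevant probability is 5,599/12,001 = 0.466544.
Expected number = 100 × 0.466544 = 47.

47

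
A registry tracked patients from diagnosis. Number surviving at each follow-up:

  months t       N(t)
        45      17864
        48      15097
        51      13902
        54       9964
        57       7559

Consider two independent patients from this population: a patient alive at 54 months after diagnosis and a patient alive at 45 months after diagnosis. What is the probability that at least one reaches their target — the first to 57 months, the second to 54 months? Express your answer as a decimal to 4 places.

0.8933

p₁ = N(57)/N(54) = 7559/9964 = 0.758631; p₂ = N(54)/N(45) = 9964/17864 = 0.557770.
P(at least one) = 1 − (1−p₁)(1−p₂) = 1 − 0.241369 × 0.442230 = 0.893259.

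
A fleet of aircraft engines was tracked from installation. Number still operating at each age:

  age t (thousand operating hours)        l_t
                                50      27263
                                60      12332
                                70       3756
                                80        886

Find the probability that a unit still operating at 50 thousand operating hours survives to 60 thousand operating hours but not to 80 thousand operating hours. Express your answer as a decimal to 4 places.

This is the probability of reaching 60 but not 80, conditional on being operational at 50: (l_60 − l_80) / l_50.
= (12332 − 886) / 27263 = 11446 / 27263 = 0.419836.

0.4198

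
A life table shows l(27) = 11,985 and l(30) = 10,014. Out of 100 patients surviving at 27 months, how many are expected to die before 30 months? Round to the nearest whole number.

16

The relevant probability is 1 − 10,014/11,985 = 0.164456.
Expected number = 100 × 0.164456 = 16.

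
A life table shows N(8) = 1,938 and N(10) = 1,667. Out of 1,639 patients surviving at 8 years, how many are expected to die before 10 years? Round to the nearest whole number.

229

The relevant probability is 1 − 1,667/1,938 = 0.139835.
Expected number = 1,639 × 0.139835 = 229.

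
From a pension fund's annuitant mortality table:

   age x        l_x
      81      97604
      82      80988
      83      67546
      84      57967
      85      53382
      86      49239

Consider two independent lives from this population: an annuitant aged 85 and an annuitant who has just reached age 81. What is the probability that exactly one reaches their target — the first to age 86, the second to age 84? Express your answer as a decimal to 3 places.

p₁ = l_86/l_85 = 49239/53382 = 0.922390; p₂ = l_84/l_81 = 57967/97604 = 0.593900.
P(exactly one) = p₁(1−p₂) + (1−p₁)p₂ = 0.374583 + 0.046093 = 0.420675.

0.421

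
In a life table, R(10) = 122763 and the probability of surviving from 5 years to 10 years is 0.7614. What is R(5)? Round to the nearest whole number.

R(5) = R(10) / p = 122763 / 0.7614 = 161233.

161233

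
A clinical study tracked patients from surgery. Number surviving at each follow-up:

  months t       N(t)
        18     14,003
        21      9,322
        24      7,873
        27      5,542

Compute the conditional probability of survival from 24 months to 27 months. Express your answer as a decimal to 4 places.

0.7039

The conditional survival probability is N(27)/N(24) = 5,542/7,873 = 0.703925.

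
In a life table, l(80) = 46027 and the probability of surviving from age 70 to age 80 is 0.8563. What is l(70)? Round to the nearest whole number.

53751

l(70) = l(80) / p = 46027 / 0.8563 = 53751.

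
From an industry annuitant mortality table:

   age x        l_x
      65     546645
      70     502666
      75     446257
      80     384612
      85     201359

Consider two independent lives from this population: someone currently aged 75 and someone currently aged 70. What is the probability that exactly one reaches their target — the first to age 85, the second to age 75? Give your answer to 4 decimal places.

0.5378

p₁ = l_85/l_75 = 201359/446257 = 0.451218; p₂ = l_75/l_70 = 446257/502666 = 0.887780.
P(exactly one) = p₁(1−p₂) + (1−p₁)p₂ = 0.050636 + 0.487198 = 0.537833.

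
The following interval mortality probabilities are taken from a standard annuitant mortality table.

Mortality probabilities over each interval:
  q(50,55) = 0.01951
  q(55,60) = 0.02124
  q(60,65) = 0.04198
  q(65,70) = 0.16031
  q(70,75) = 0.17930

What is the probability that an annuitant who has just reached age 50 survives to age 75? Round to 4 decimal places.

The overall survival probability is (1 − 0.01951) × (1 − 0.02124) × (1 − 0.04198) × (1 − 0.16031) × (1 − 0.17930).
= 0.98049 × 0.97876 × 0.95802 × 0.83969 × 0.82070 = 0.633574.

0.6336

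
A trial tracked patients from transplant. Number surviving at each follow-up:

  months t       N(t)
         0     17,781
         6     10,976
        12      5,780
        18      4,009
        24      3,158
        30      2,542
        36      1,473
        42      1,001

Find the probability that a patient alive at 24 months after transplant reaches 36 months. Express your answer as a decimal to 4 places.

The conditional survival probability is N(36)/N(24) = 1,473/3,158 = 0.466434.

0.4664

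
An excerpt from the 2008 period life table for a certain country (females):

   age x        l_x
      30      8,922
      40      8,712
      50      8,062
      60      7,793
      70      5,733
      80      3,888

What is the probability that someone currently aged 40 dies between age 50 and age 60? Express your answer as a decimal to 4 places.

0.0309

We want 10|10q40 = (l_50 − l_60)/l_40.
This is the probability of reaching 50 but not 60, conditional on being alive at 40: (l_50 − l_60) / l_40.
= (8,062 − 7,793) / 8,712 = 269 / 8,712 = 0.030877.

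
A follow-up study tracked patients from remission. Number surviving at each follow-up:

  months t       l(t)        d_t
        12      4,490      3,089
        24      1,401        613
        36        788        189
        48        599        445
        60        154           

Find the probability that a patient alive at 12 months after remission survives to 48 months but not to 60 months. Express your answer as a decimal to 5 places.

This is the probability of reaching 48 but not 60, conditional on being alive at 12: (l(48) − l(60)) / l(12).
= (599 − 154) / 4,490 = 445 / 4,490 = 0.099109.

0.09911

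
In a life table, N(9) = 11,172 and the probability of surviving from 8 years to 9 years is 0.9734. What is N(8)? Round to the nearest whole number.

N(8) = N(9) / p = 11,172 / 0.9734 = 11477.

11477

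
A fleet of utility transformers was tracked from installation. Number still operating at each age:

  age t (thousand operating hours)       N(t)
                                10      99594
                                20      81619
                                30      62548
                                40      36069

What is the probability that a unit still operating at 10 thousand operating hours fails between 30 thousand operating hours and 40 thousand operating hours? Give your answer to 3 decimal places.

0.266

This is the probability of reaching 30 but not 40, conditional on being operational at 10: (N(30) − N(40)) / N(10).
= (62548 − 36069) / 99594 = 26479 / 99594 = 0.265869.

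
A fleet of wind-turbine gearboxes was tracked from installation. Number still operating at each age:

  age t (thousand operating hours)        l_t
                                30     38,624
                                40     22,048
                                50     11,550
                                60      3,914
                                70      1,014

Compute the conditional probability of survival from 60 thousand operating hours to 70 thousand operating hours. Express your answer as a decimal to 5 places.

The conditional survival probability is l_70/l_60 = 1,014/3,914 = 0.259070.

0.25907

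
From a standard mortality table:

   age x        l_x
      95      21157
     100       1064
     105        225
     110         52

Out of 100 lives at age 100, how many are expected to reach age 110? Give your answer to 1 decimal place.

The relevant probability is 52/1064 = 0.048872.
Expected number = 100 × 0.048872 = 4.9.

4.9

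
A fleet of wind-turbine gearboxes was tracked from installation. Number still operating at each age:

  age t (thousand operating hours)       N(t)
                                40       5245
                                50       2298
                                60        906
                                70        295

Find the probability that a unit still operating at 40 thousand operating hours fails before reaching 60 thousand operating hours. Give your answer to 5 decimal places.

0.82726

P(fail before 60 | operational at 40) = 1 − N(60)/N(40) = 1 − 906/5245 = (4339)/5245 = 0.827264.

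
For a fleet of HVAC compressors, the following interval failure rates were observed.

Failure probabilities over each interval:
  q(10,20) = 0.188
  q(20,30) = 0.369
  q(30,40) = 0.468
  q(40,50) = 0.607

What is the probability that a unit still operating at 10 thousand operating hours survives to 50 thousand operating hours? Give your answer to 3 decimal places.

0.107

P(survive 10→50) = (1 − 0.188) × (1 − 0.369) × (1 − 0.468) × (1 − 0.607).
= 0.812 × 0.631 × 0.532 × 0.393 = 0.107125.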